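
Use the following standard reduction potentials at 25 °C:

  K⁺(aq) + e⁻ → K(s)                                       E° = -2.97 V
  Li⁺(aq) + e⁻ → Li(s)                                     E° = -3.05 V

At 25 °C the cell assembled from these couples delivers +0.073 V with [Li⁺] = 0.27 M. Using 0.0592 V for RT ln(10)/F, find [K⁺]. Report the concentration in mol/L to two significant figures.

K⁺/K is the cathode, Li⁺/Li the anode: E°cell = +0.08 V, n = 1.
Overall reaction: K⁺(aq) + Li(s) → K(s) + Li⁺(aq); Q = [Li⁺]^1/[K⁺]^1.
From E = E° − (0.0592/n) log Q: log Q = (E° − E)·n/0.0592 = (+0.08 − (+0.073))·1/0.0592 = 0.1182.
So 1·log[K⁺] = 1·log(0.27) − log Q = -0.5686 − (0.1182) = -0.6868; [K⁺] = 10^(-0.6868) ≈ 0.21 M.

0.21 M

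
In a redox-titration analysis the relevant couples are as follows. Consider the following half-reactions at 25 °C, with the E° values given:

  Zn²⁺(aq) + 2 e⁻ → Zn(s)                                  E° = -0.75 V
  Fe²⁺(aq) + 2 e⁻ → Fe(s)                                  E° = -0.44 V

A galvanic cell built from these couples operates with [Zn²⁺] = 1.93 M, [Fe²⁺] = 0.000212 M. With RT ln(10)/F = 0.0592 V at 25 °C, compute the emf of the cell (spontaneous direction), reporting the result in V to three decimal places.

Fe²⁺/Fe is the cathode (higher E°), Zn²⁺/Zn the anode: E°cell = -0.44 − (-0.75) = +0.31 V, n = 2.
Overall: Fe²⁺(aq) + Zn(s) → Fe(s) + Zn²⁺(aq)
Q = [Zn²⁺] / ([Fe²⁺]); log Q = 3.959.
E = E° − (0.0592/n) log Q = +0.31 − (0.0592/2)(3.959) = +0.193 V.

+0.193 V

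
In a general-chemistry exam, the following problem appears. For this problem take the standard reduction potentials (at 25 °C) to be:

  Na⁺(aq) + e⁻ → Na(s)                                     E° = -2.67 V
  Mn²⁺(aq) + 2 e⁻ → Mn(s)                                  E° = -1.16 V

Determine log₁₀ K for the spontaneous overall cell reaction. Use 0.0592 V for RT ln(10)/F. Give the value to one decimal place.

51.0

Cathode: Mn²⁺/Mn; anode: Na⁺/Na. E°cell = +1.51 V, n = 2.
log K = nE°cell / 0.0592 = (2)(+1.51) / 0.0592 = 51.0.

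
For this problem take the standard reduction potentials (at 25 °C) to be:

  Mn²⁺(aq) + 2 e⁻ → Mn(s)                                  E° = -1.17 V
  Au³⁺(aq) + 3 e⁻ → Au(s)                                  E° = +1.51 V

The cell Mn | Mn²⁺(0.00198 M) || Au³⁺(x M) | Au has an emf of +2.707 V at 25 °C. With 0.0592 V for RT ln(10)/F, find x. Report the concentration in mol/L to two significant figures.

0.0021 M

Au³⁺/Au is the cathode, Mn²⁺/Mn the anode: E°cell = +2.68 V, n = 6.
Overall reaction: 2 Au³⁺(aq) + 3 Mn(s) → 2 Au(s) + 3 Mn²⁺(aq); Q = [Mn²⁺]^3/[Au³⁺]^2.
From E = E° − (0.0592/n) log Q: log Q = (E° − E)·n/0.0592 = (+2.68 − (+2.707))·6/0.0592 = -2.7365.
So 2·log[Au³⁺] = 3·log(0.00198) − log Q = -8.1100 − (-2.7365) = -5.3735; log[Au³⁺] = -5.3735 / 2 = -2.6867; [Au³⁺] = 10^(-2.6867) ≈ 0.0021 M.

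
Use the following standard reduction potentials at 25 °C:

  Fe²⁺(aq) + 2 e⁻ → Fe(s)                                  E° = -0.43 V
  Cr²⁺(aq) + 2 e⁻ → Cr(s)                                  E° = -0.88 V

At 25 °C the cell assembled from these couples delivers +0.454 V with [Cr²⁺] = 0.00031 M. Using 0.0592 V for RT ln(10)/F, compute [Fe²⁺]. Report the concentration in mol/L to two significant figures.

0.00042 M

Fe²⁺/Fe is the cathode, Cr²⁺/Cr the anode: E°cell = +0.45 V, n = 2.
Overall reaction: Fe²⁺(aq) + Cr(s) → Fe(s) + Cr²⁺(aq); Q = [Cr²⁺]^1/[Fe²⁺]^1.
From E = E° − (0.0592/n) log Q: log Q = (E° − E)·n/0.0592 = (+0.45 − (+0.454))·2/0.0592 = -0.1351.
So 1·log[Fe²⁺] = 1·log(0.00031) − log Q = -3.5086 − (-0.1351) = -3.3735; [Fe²⁺] = 10^(-3.3735) ≈ 0.00042 M.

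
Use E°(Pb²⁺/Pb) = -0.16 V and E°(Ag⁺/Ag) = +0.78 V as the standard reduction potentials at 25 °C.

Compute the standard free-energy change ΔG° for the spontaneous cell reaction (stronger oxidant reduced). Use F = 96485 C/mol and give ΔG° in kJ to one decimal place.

Ag⁺/Ag (E° = +0.78 V) is the cathode; Pb²⁺/Pb (E° = -0.16 V) is the anode, so E°cell = +0.94 V.
Balancing electrons gives n = 2 (lcm of 1 and 2).
ΔG° = −nFE° = −(2)(96485)(+0.94) = -181,392 J = -181.4 kJ.

-181.4 kJ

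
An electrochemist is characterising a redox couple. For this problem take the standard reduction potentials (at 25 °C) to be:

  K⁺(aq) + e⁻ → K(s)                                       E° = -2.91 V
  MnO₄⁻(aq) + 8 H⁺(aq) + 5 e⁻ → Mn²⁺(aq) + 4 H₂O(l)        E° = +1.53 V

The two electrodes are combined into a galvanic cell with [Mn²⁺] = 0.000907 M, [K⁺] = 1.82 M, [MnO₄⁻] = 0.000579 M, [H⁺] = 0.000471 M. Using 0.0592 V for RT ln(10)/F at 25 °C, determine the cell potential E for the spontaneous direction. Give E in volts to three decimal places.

MnO₄⁻/Mn²⁺ is the cathode (higher E°), K⁺/K the anode: E°cell = +1.53 − (-2.91) = +4.44 V, n = 5.
Overall: MnO₄⁻(aq) + 8 H⁺(aq) + 5 K(s) → Mn²⁺(aq) + 4 H₂O(l) + 5 K⁺(aq)
Q = [Mn²⁺]·[K⁺]^5 / ([MnO₄⁻]·[H⁺]^8); log Q = 28.111.
E = E° − (0.0592/n) log Q = +4.44 − (0.0592/5)(28.111) = +4.107 V.

+4.107 V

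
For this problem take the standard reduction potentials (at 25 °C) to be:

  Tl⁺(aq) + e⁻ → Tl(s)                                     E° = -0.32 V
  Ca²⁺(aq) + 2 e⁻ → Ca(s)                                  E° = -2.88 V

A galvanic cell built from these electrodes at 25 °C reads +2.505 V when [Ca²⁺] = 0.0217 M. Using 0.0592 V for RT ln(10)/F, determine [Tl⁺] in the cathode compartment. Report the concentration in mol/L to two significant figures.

0.017 M

Tl⁺/Tl is the cathode, Ca²⁺/Ca the anode: E°cell = +2.56 V, n = 2.
Overall reaction: 2 Tl⁺(aq) + Ca(s) → 2 Tl(s) + Ca²⁺(aq); Q = [Ca²⁺]^1/[Tl⁺]^2.
From E = E° − (0.0592/n) log Q: log Q = (E° − E)·n/0.0592 = (+2.56 − (+2.505))·2/0.0592 = 1.8581.
So 2·log[Tl⁺] = 1·log(0.0217) − log Q = -1.6635 − (1.8581) = -3.5216; log[Tl⁺] = -3.5216 / 2 = -1.7608; [Tl⁺] = 10^(-1.7608) ≈ 0.017 M.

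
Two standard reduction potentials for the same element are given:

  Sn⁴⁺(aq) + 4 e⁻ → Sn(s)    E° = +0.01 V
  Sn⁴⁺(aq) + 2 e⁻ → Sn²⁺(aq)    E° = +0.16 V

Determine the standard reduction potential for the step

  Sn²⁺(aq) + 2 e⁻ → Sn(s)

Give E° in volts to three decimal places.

Sequential free energies add, so n₃E°₃ = n₁E°₁ + n₂E°₂.
With n₃ = 4, and the known step contributing 2×(+0.16) V, the unknown satisfies 2·E° = 4×(+0.01) − 2×(+0.16) = -0.280.
E° = -0.280 / 2 = -0.140 V.

-0.140 V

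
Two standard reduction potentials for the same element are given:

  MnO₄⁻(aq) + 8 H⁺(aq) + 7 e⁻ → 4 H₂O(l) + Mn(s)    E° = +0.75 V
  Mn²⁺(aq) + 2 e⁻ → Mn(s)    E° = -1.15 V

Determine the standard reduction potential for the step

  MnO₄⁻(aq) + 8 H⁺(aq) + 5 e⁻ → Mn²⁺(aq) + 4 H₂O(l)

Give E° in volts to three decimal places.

+1.510 V

Sequential free energies add, so n₃E°₃ = n₁E°₁ + n₂E°₂.
With n₃ = 7, and the known step contributing 2×(-1.15) V, the unknown satisfies 5·E° = 7×(+0.75) − 2×(-1.15) = +7.550.
E° = +7.550 / 5 = +1.510 V.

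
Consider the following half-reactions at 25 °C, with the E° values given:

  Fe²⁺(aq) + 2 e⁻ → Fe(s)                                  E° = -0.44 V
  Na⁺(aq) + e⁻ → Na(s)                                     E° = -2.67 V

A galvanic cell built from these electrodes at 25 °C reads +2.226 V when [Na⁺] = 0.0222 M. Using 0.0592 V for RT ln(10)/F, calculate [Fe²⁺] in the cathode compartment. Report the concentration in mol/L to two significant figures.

0.00036 M

Fe²⁺/Fe is the cathode, Na⁺/Na the anode: E°cell = +2.23 V, n = 2.
Overall reaction: Fe²⁺(aq) + 2 Na(s) → Fe(s) + 2 Na⁺(aq); Q = [Na⁺]^2/[Fe²⁺]^1.
From E = E° − (0.0592/n) log Q: log Q = (E° − E)·n/0.0592 = (+2.23 − (+2.226))·2/0.0592 = 0.1351.
So 1·log[Fe²⁺] = 2·log(0.0222) − log Q = -3.3073 − (0.1351) = -3.4424; [Fe²⁺] = 10^(-3.4424) ≈ 0.00036 M.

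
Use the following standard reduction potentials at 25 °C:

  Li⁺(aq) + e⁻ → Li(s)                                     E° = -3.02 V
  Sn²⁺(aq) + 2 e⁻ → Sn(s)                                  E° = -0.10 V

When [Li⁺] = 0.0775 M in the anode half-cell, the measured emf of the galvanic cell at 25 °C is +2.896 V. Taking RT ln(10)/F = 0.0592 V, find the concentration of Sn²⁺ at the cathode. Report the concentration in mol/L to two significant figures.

Sn²⁺/Sn is the cathode, Li⁺/Li the anode: E°cell = +2.92 V, n = 2.
Overall reaction: Sn²⁺(aq) + 2 Li(s) → Sn(s) + 2 Li⁺(aq); Q = [Li⁺]^2/[Sn²⁺]^1.
From E = E° − (0.0592/n) log Q: log Q = (E° − E)·n/0.0592 = (+2.92 − (+2.896))·2/0.0592 = 0.8108.
So 1·log[Sn²⁺] = 2·log(0.0775) − log Q = -2.2214 − (0.8108) = -3.0322; [Sn²⁺] = 10^(-3.0322) ≈ 0.00093 M.

0.00093 M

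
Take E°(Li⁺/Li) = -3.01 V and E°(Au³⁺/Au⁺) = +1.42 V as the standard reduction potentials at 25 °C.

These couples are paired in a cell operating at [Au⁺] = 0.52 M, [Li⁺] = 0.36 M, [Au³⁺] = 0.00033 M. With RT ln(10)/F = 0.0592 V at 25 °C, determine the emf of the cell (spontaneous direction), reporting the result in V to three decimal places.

Au³⁺/Au⁺ is the cathode (higher E°), Li⁺/Li the anode: E°cell = +1.42 − (-3.01) = +4.43 V, n = 2.
Overall: Au³⁺(aq) + 2 Li(s) → Au⁺(aq) + 2 Li⁺(aq)
Q = [Au⁺]·[Li⁺]^2 / ([Au³⁺]); log Q = 2.310.
E = E° − (0.0592/n) log Q = +4.43 − (0.0592/2)(2.310) = +4.362 V.

+4.362 V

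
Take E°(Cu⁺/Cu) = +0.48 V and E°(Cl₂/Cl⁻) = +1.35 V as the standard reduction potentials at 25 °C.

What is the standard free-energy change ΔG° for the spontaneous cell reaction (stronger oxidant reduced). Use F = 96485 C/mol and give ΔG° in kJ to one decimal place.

Cl₂/Cl⁻ (E° = +1.35 V) is the cathode; Cu⁺/Cu (E° = +0.48 V) is the anode, so E°cell = +0.87 V.
Balancing electrons gives n = 2 (lcm of 2 and 1).
ΔG° = −nFE° = −(2)(96485)(+0.87) = -167,884 J = -167.9 kJ.

-167.9 kJ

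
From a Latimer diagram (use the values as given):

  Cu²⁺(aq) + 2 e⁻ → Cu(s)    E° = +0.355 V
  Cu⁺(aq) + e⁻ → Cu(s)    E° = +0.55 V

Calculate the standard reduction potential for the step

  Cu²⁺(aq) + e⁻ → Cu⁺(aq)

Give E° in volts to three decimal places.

Sequential free energies add, so n₃E°₃ = n₁E°₁ + n₂E°₂.
With n₃ = 2, and the known step contributing 1×(+0.55) V, the unknown satisfies 1·E° = 2×(+0.355) − 1×(+0.55) = +0.160.
E° = +0.160 / 1 = +0.160 V.

+0.160 V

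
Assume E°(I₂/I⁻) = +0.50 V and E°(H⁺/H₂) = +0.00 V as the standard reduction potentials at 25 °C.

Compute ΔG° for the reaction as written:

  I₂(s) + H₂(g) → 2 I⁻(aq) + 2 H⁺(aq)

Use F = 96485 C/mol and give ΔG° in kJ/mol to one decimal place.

-96.5 kJ/mol

As written, I₂/I⁻ is reduced (cathode) and H⁺/H₂ is oxidised (anode), so E°cell = (+0.50) − (+0.00) = +0.50 V.
Balancing electrons gives n = 2.
ΔG° = −nFE° = −(2)(96485)(+0.50) = -96,485 J = -96.5 kJ/mol.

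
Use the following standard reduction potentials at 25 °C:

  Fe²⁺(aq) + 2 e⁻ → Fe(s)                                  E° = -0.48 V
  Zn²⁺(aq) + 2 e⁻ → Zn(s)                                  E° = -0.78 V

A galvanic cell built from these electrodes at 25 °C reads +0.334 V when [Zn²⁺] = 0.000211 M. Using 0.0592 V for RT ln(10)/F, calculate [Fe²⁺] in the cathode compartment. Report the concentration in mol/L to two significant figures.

Fe²⁺/Fe is the cathode, Zn²⁺/Zn the anode: E°cell = +0.30 V, n = 2.
Overall reaction: Fe²⁺(aq) + Zn(s) → Fe(s) + Zn²⁺(aq); Q = [Zn²⁺]^1/[Fe²⁺]^1.
From E = E° − (0.0592/n) log Q: log Q = (E° − E)·n/0.0592 = (+0.30 − (+0.334))·2/0.0592 = -1.1486.
So 1·log[Fe²⁺] = 1·log(0.000211) − log Q = -3.6757 − (-1.1486) = -2.5271; [Fe²⁺] = 10^(-2.5271) ≈ 0.0030 M.

0.0030 M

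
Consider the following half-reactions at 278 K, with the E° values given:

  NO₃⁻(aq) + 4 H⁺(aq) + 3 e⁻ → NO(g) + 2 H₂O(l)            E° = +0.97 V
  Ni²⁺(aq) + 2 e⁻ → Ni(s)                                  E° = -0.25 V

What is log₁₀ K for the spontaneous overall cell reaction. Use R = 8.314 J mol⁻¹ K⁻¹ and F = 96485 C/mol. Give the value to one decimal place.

132.7

Cathode: NO₃⁻/NO; anode: Ni²⁺/Ni. E°cell = (+0.97) − (-0.25) = +1.22 V, with n = 6.
ΔG° = −nFE° = −RT ln K, so ln K = nFE°/(RT) = (6)(96485)(+1.22) / ((8.314)(278)) = 305.574.
log₁₀ K = 305.574 / ln 10 = 132.7.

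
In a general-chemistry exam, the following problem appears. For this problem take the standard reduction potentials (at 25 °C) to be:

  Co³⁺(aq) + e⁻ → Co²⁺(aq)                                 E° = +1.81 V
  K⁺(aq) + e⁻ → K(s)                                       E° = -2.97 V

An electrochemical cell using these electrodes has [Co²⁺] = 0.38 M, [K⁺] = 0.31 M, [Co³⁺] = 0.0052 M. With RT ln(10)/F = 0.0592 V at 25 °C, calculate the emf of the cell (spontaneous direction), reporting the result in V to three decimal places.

+4.700 V

Co³⁺/Co²⁺ is the cathode (higher E°), K⁺/K the anode: E°cell = +1.81 − (-2.97) = +4.78 V, n = 1.
Overall: Co³⁺(aq) + K(s) → Co²⁺(aq) + K⁺(aq)
Q = [Co²⁺]·[K⁺] / ([Co³⁺]); log Q = 1.355.
E = E° − (0.0592/n) log Q = +4.78 − (0.0592/1)(1.355) = +4.700 V.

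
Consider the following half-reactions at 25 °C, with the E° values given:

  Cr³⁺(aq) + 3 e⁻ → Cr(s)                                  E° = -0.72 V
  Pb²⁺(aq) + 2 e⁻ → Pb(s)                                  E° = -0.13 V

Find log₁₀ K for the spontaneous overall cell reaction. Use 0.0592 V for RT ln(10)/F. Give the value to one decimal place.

59.8

Cathode: Pb²⁺/Pb; anode: Cr³⁺/Cr. E°cell = +0.59 V, n = 6.
log K = nE°cell / 0.0592 = (6)(+0.59) / 0.0592 = 59.8.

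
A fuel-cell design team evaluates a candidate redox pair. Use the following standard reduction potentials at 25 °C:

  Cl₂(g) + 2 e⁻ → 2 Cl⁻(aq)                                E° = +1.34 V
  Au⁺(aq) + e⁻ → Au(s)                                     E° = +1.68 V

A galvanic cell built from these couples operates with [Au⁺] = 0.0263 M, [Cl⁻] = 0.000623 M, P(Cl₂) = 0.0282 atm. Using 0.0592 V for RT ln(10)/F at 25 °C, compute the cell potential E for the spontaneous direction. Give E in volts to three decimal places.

+0.103 V

Au⁺/Au is the cathode (higher E°), Cl₂/Cl⁻ the anode: E°cell = +1.68 − (+1.34) = +0.34 V, n = 2.
Overall: 2 Au⁺(aq) + 2 Cl⁻(aq) → 2 Au(s) + Cl₂(g)
Q = P(Cl₂) / ([Au⁺]^2·[Cl⁻]^2); log Q = 8.021.
E = E° − (0.0592/n) log Q = +0.34 − (0.0592/2)(8.021) = +0.103 V.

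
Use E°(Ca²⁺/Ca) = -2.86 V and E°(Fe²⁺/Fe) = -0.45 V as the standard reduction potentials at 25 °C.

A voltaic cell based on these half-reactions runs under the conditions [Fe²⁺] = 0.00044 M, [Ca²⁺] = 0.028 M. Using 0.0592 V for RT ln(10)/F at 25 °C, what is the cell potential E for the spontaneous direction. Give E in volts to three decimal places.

+2.357 V

Fe²⁺/Fe is the cathode (higher E°), Ca²⁺/Ca the anode: E°cell = -0.45 − (-2.86) = +2.41 V, n = 2.
Overall: Fe²⁺(aq) + Ca(s) → Fe(s) + Ca²⁺(aq)
Q = [Ca²⁺] / ([Fe²⁺]); log Q = 1.804.
E = E° − (0.0592/n) log Q = +2.41 − (0.0592/2)(1.804) = +2.357 V.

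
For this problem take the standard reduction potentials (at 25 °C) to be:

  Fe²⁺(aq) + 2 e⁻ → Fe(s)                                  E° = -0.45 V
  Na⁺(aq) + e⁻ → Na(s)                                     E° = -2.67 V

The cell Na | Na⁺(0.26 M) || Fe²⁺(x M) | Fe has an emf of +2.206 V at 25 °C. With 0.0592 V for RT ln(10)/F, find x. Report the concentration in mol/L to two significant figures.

Fe²⁺/Fe is the cathode, Na⁺/Na the anode: E°cell = +2.22 V, n = 2.
Overall reaction: Fe²⁺(aq) + 2 Na(s) → Fe(s) + 2 Na⁺(aq); Q = [Na⁺]^2/[Fe²⁺]^1.
From E = E° − (0.0592/n) log Q: log Q = (E° − E)·n/0.0592 = (+2.22 − (+2.206))·2/0.0592 = 0.4730.
So 1·log[Fe²⁺] = 2·log(0.26) − log Q = -1.1701 − (0.4730) = -1.6431; [Fe²⁺] = 10^(-1.6431) ≈ 0.023 M.

0.023 M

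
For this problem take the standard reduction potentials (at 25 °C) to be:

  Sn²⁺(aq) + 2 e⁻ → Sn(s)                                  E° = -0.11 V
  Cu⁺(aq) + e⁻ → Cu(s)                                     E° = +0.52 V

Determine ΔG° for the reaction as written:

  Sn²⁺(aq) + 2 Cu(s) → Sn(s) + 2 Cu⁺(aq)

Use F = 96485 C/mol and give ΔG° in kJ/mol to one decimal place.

+121.6 kJ/mol

As written, Sn²⁺/Sn is reduced (cathode) and Cu⁺/Cu is oxidised (anode), so E°cell = (-0.11) − (+0.52) = -0.63 V.
Balancing electrons gives n = 2.
ΔG° = −nFE° = −(2)(96485)(-0.63) = 121,571 J = +121.6 kJ/mol.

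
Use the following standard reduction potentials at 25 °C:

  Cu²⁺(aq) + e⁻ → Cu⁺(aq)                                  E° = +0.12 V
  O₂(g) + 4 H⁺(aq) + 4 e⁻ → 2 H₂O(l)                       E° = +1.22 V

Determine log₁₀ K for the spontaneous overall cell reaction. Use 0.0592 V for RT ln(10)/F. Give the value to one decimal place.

74.3

Cathode: O₂/H₂O; anode: Cu²⁺/Cu⁺. E°cell = +1.10 V, n = 4.
log K = nE°cell / 0.0592 = (4)(+1.10) / 0.0592 = 74.3.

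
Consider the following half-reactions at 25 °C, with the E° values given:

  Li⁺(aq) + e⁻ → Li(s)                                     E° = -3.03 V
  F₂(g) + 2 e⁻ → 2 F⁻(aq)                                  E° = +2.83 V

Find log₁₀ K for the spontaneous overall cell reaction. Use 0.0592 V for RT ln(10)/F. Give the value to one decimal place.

Cathode: F₂/F⁻; anode: Li⁺/Li. E°cell = +5.86 V, n = 2.
log K = nE°cell / 0.0592 = (2)(+5.86) / 0.0592 = 198.0.

198.0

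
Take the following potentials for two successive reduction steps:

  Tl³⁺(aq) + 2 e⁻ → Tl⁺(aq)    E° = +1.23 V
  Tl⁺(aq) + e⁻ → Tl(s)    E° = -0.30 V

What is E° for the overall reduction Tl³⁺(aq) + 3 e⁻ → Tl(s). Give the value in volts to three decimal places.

Since ΔG° = −nFE° is additive over sequential reductions, n₃E°₃ = n₁E°₁ + n₂E°₂.
E°₃ = (2×+1.23 + 1×-0.30) / 3 = (+2.160) / 3 = +0.720 V.

+0.720 V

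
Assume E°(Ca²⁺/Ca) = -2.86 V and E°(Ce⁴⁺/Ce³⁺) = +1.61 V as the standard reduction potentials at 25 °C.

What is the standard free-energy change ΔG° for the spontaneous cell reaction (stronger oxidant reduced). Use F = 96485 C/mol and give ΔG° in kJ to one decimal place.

Ce⁴⁺/Ce³⁺ (E° = +1.61 V) is the cathode; Ca²⁺/Ca (E° = -2.86 V) is the anode, so E°cell = +4.47 V.
Balancing electrons gives n = 2 (lcm of 1 and 2).
ΔG° = −nFE° = −(2)(96485)(+4.47) = -862,576 J = -862.6 kJ.

-862.6 kJ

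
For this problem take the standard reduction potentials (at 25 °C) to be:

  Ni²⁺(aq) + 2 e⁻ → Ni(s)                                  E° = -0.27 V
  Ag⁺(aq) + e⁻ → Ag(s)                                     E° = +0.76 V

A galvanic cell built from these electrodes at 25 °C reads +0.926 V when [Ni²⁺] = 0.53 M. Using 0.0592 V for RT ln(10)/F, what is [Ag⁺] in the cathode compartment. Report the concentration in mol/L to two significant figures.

Ag⁺/Ag is the cathode, Ni²⁺/Ni the anode: E°cell = +1.03 V, n = 2.
Overall reaction: 2 Ag⁺(aq) + Ni(s) → 2 Ag(s) + Ni²⁺(aq); Q = [Ni²⁺]^1/[Ag⁺]^2.
From E = E° − (0.0592/n) log Q: log Q = (E° − E)·n/0.0592 = (+1.03 − (+0.926))·2/0.0592 = 3.5135.
So 2·log[Ag⁺] = 1·log(0.53) − log Q = -0.2757 − (3.5135) = -3.7892; log[Ag⁺] = -3.7892 / 2 = -1.8946; [Ag⁺] = 10^(-1.8946) ≈ 0.013 M.

0.013 M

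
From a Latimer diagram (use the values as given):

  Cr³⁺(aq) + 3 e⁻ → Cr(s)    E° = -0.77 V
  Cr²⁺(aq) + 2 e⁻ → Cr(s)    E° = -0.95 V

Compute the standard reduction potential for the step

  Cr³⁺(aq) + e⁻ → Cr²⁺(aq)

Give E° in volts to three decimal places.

-0.410 V

Sequential free energies add, so n₃E°₃ = n₁E°₁ + n₂E°₂.
With n₃ = 3, and the known step contributing 2×(-0.95) V, the unknown satisfies 1·E° = 3×(-0.77) − 2×(-0.95) = -0.410.
E° = -0.410 / 1 = -0.410 V.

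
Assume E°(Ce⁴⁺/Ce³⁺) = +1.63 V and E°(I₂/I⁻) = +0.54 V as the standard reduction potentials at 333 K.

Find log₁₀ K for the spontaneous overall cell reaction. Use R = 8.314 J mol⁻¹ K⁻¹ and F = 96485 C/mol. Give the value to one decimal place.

33.0

Cathode: Ce⁴⁺/Ce³⁺; anode: I₂/I⁻. E°cell = (+1.63) − (+0.54) = +1.09 V, with n = 2.
ΔG° = −nFE° = −RT ln K, so ln K = nFE°/(RT) = (2)(96485)(+1.09) / ((8.314)(333)) = 75.973.
log₁₀ K = 75.973 / ln 10 = 33.0.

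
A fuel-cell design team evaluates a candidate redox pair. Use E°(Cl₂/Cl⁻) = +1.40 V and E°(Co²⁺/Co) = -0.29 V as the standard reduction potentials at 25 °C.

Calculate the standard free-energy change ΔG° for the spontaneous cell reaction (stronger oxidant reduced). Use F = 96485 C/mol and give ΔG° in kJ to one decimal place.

-326.1 kJ

Cl₂/Cl⁻ (E° = +1.40 V) is the cathode; Co²⁺/Co (E° = -0.29 V) is the anode, so E°cell = +1.69 V.
Balancing electrons gives n = 2 (lcm of 2 and 2).
ΔG° = −nFE° = −(2)(96485)(+1.69) = -326,119 J = -326.1 kJ.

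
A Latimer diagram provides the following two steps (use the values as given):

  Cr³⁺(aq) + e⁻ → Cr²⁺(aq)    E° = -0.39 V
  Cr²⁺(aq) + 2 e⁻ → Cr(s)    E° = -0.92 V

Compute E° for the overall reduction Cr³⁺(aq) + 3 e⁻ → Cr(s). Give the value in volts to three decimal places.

-0.743 V

Since ΔG° = −nFE° is additive over sequential reductions, n₃E°₃ = n₁E°₁ + n₂E°₂.
E°₃ = (1×-0.39 + 2×-0.92) / 3 = (-2.230) / 3 = -0.743 V.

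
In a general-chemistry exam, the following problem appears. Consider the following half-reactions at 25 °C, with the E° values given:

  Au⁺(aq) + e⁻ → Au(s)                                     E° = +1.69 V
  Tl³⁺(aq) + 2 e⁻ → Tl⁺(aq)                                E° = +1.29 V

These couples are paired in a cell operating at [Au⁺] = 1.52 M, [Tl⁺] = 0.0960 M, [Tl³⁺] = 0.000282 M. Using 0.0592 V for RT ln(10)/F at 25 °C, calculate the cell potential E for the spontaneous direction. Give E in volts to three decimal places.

+0.486 V

Au⁺/Au is the cathode (higher E°), Tl³⁺/Tl⁺ the anode: E°cell = +1.69 − (+1.29) = +0.40 V, n = 2.
Overall: 2 Au⁺(aq) + Tl⁺(aq) → 2 Au(s) + Tl³⁺(aq)
Q = [Tl³⁺] / ([Au⁺]^2·[Tl⁺]); log Q = -2.896.
E = E° − (0.0592/n) log Q = +0.40 − (0.0592/2)(-2.896) = +0.486 V.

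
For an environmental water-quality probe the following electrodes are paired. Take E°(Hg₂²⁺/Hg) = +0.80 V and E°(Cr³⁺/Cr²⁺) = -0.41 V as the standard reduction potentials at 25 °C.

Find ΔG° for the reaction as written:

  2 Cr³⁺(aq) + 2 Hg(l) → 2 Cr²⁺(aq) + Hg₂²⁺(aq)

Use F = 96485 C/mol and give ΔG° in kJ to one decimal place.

+233.5 kJ

As written, Cr³⁺/Cr²⁺ is reduced (cathode) and Hg₂²⁺/Hg is oxidised (anode), so E°cell = (-0.41) − (+0.80) = -1.21 V.
Balancing electrons gives n = 2.
ΔG° = −nFE° = −(2)(96485)(-1.21) = 233,494 J = +233.5 kJ.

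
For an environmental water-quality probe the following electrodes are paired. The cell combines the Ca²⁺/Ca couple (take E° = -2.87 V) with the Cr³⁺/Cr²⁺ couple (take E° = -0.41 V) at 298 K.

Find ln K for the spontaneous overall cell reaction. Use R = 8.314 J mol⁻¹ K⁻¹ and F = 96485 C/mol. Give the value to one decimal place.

Cathode: Cr³⁺/Cr²⁺; anode: Ca²⁺/Ca. E°cell = (-0.41) − (-2.87) = +2.46 V, with n = 2.
ΔG° = −nFE° = −RT ln K, so ln K = nFE°/(RT) = (2)(96485)(+2.46) / ((8.314)(298)) = 191.601.

191.6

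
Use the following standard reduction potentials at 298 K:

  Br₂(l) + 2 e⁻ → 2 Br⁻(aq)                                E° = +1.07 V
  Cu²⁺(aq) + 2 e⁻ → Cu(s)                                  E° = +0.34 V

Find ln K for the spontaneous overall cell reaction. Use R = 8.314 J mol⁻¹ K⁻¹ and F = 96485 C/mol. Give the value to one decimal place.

Cathode: Br₂/Br⁻; anode: Cu²⁺/Cu. E°cell = (+1.07) − (+0.34) = +0.73 V, with n = 2.
ΔG° = −nFE° = −RT ln K, so ln K = nFE°/(RT) = (2)(96485)(+0.73) / ((8.314)(298)) = 56.857.

56.9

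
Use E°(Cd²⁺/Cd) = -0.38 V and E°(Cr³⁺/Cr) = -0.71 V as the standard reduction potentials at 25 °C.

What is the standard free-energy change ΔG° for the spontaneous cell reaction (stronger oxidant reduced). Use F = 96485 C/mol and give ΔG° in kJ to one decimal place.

Cd²⁺/Cd (E° = -0.38 V) is the cathode; Cr³⁺/Cr (E° = -0.71 V) is the anode, so E°cell = +0.33 V.
Balancing electrons gives n = 6 (lcm of 2 and 3).
ΔG° = −nFE° = −(6)(96485)(+0.33) = -191,040 J = -191.0 kJ.

-191.0 kJ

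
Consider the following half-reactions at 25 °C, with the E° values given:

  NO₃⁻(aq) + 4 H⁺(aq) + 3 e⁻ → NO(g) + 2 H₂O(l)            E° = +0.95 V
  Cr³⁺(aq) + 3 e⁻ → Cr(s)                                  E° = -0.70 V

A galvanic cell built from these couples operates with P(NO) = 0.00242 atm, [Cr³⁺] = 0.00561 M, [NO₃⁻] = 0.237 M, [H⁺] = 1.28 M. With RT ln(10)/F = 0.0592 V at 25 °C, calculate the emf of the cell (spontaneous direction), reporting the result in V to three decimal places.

+1.742 V

NO₃⁻/NO is the cathode (higher E°), Cr³⁺/Cr the anode: E°cell = +0.95 − (-0.70) = +1.65 V, n = 3.
Overall: NO₃⁻(aq) + 4 H⁺(aq) + Cr(s) → NO(g) + 2 H₂O(l) + Cr³⁺(aq)
Q = P(NO)·[Cr³⁺] / ([NO₃⁻]·[H⁺]^4); log Q = -4.671.
E = E° − (0.0592/n) log Q = +1.65 − (0.0592/3)(-4.671) = +1.742 V.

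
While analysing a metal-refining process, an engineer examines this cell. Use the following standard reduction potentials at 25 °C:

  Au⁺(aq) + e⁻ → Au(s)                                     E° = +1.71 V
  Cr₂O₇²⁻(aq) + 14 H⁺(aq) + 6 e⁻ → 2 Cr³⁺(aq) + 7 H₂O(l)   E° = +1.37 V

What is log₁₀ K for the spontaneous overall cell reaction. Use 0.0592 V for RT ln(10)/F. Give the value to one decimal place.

Cathode: Au⁺/Au; anode: Cr₂O₇²⁻/Cr³⁺. E°cell = +0.34 V, n = 6.
log K = nE°cell / 0.0592 = (6)(+0.34) / 0.0592 = 34.5.

34.5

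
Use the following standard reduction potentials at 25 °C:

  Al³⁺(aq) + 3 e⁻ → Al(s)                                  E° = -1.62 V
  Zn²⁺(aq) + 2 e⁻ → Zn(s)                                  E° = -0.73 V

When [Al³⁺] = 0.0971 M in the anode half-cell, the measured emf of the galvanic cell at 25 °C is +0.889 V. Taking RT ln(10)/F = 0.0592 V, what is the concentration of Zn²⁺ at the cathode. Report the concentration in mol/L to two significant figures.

0.20 M

Zn²⁺/Zn is the cathode, Al³⁺/Al the anode: E°cell = +0.89 V, n = 6.
Overall reaction: 3 Zn²⁺(aq) + 2 Al(s) → 3 Zn(s) + 2 Al³⁺(aq); Q = [Al³⁺]^2/[Zn²⁺]^3.
From E = E° − (0.0592/n) log Q: log Q = (E° − E)·n/0.0592 = (+0.89 − (+0.889))·6/0.0592 = 0.1014.
So 3·log[Zn²⁺] = 2·log(0.0971) − log Q = -2.0256 − (0.1014) = -2.1270; log[Zn²⁺] = -2.1270 / 3 = -0.7090; [Zn²⁺] = 10^(-0.7090) ≈ 0.20 M.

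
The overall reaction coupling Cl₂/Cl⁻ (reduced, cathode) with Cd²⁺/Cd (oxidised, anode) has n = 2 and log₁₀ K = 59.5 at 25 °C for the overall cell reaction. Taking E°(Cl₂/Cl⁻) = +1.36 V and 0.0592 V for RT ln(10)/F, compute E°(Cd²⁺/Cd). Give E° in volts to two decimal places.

E°cell = (0.0592/n)·log K = (0.0592/2)(59.5) = +1.761 V.
Since Cl₂/Cl⁻ is the cathode and Cd²⁺/Cd the anode, E°cell = E°(Cl₂/Cl⁻) − E°(Cd²⁺/Cd).
So E°(Cd²⁺/Cd) = E°(Cl₂/Cl⁻) − E°cell = (+1.36) − (+1.761) = -0.40 V.

-0.40 V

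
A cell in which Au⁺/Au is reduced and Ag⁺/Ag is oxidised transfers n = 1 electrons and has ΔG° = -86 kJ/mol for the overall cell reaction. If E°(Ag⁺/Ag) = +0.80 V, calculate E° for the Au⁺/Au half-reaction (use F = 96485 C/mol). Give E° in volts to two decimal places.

+1.69 V

E°cell = −ΔG°/(nF) = −(-86×10³)/((1)(96485)) = +0.891 V.
Since Au⁺/Au is the cathode and Ag⁺/Ag the anode, E°cell = E°(Au⁺/Au) − E°(Ag⁺/Ag).
So E°(Au⁺/Au) = E°cell + E°(Ag⁺/Ag) = +0.891 + (+0.80) = +1.69 V.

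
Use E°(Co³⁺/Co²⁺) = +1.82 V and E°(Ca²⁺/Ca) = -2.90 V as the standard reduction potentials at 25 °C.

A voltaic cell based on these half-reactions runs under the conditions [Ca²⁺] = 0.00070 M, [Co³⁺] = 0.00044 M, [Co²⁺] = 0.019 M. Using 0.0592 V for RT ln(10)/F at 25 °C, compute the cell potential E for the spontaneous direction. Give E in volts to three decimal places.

+4.717 V

Co³⁺/Co²⁺ is the cathode (higher E°), Ca²⁺/Ca the anode: E°cell = +1.82 − (-2.90) = +4.72 V, n = 2.
Overall: 2 Co³⁺(aq) + Ca(s) → 2 Co²⁺(aq) + Ca²⁺(aq)
Q = [Co²⁺]^2·[Ca²⁺] / ([Co³⁺]^2); log Q = 0.116.
E = E° − (0.0592/n) log Q = +4.72 − (0.0592/2)(0.116) = +4.717 V.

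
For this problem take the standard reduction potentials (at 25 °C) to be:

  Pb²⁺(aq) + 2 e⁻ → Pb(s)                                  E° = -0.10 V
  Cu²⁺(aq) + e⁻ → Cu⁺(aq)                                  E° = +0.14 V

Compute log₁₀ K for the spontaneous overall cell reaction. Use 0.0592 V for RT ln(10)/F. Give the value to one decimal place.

8.1

Cathode: Cu²⁺/Cu⁺; anode: Pb²⁺/Pb. E°cell = +0.24 V, n = 2.
log K = nE°cell / 0.0592 = (2)(+0.24) / 0.0592 = 8.1.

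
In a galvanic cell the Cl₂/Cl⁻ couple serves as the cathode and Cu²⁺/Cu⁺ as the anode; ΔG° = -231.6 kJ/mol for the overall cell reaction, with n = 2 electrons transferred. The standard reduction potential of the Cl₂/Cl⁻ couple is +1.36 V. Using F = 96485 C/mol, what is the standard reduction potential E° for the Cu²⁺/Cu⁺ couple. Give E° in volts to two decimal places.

E°cell = −ΔG°/(nF) = −(-231.6×10³)/((2)(96485)) = +1.200 V.
Since Cl₂/Cl⁻ is the cathode and Cu²⁺/Cu⁺ the anode, E°cell = E°(Cl₂/Cl⁻) − E°(Cu²⁺/Cu⁺).
So E°(Cu²⁺/Cu⁺) = E°(Cl₂/Cl⁻) − E°cell = (+1.36) − (+1.200) = +0.16 V.

+0.16 V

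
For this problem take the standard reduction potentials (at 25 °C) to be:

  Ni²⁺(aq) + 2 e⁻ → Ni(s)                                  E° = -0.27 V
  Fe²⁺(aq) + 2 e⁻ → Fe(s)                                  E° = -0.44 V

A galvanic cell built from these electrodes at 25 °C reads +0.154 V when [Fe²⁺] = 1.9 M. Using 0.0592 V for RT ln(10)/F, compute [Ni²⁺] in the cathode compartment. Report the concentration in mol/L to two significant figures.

0.55 M

Ni²⁺/Ni is the cathode, Fe²⁺/Fe the anode: E°cell = +0.17 V, n = 2.
Overall reaction: Ni²⁺(aq) + Fe(s) → Ni(s) + Fe²⁺(aq); Q = [Fe²⁺]^1/[Ni²⁺]^1.
From E = E° − (0.0592/n) log Q: log Q = (E° − E)·n/0.0592 = (+0.17 − (+0.154))·2/0.0592 = 0.5405.
So 1·log[Ni²⁺] = 1·log(1.9) − log Q = 0.2788 − (0.5405) = -0.2617; [Ni²⁺] = 10^(-0.2617) ≈ 0.55 M.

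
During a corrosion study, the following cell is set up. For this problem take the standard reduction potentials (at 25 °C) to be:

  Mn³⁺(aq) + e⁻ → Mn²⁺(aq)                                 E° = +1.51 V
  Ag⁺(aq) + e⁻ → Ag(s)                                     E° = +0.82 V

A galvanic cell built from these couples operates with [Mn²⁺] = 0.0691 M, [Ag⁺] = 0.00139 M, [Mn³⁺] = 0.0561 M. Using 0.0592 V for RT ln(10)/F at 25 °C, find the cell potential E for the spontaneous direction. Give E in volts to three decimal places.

Mn³⁺/Mn²⁺ is the cathode (higher E°), Ag⁺/Ag the anode: E°cell = +1.51 − (+0.82) = +0.69 V, n = 1.
Overall: Mn³⁺(aq) + Ag(s) → Mn²⁺(aq) + Ag⁺(aq)
Q = [Mn²⁺]·[Ag⁺] / ([Mn³⁺]); log Q = -2.766.
E = E° − (0.0592/n) log Q = +0.69 − (0.0592/1)(-2.766) = +0.854 V.

+0.854 V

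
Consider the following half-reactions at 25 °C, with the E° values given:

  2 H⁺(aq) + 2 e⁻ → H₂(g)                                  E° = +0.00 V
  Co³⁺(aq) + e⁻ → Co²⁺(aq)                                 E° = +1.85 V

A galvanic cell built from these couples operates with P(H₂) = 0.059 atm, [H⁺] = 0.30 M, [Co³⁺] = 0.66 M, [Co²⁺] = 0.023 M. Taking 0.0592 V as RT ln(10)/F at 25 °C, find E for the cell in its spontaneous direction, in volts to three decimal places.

Co³⁺/Co²⁺ is the cathode (higher E°), H⁺/H₂ the anode: E°cell = +1.85 − (+0.00) = +1.85 V, n = 2.
Overall: 2 Co³⁺(aq) + H₂(g) → 2 Co²⁺(aq) + 2 H⁺(aq)
Q = [Co²⁺]^2·[H⁺]^2 / ([Co³⁺]^2·P(H₂)); log Q = -2.732.
E = E° − (0.0592/n) log Q = +1.85 − (0.0592/2)(-2.732) = +1.931 V.

+1.931 V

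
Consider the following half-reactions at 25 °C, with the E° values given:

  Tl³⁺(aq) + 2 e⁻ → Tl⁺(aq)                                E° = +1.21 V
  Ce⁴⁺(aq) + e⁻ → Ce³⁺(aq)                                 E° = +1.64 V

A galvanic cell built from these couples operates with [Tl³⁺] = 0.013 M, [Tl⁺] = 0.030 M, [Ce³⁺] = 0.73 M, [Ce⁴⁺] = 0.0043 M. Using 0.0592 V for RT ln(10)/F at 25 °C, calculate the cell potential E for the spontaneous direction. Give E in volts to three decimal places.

Ce⁴⁺/Ce³⁺ is the cathode (higher E°), Tl³⁺/Tl⁺ the anode: E°cell = +1.64 − (+1.21) = +0.43 V, n = 2.
Overall: 2 Ce⁴⁺(aq) + Tl⁺(aq) → 2 Ce³⁺(aq) + Tl³⁺(aq)
Q = [Ce³⁺]^2·[Tl³⁺] / ([Ce⁴⁺]^2·[Tl⁺]); log Q = 4.097.
E = E° − (0.0592/n) log Q = +0.43 − (0.0592/2)(4.097) = +0.309 V.

+0.309 V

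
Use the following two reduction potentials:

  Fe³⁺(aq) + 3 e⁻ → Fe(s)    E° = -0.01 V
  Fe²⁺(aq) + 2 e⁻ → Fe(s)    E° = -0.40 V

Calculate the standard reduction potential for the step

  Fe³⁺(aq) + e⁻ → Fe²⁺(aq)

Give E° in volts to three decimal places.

Sequential free energies add, so n₃E°₃ = n₁E°₁ + n₂E°₂.
With n₃ = 3, and the known step contributing 2×(-0.40) V, the unknown satisfies 1·E° = 3×(-0.01) − 2×(-0.40) = +0.770.
E° = +0.770 / 1 = +0.770 V.

+0.770 V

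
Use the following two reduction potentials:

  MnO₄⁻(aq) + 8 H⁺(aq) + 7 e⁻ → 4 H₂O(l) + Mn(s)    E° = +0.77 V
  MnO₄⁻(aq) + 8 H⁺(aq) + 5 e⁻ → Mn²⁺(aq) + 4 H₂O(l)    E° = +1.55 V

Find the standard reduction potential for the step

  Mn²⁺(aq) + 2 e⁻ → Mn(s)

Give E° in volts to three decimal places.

-1.180 V

Sequential free energies add, so n₃E°₃ = n₁E°₁ + n₂E°₂.
With n₃ = 7, and the known step contributing 5×(+1.55) V, the unknown satisfies 2·E° = 7×(+0.77) − 5×(+1.55) = -2.360.
E° = -2.360 / 2 = -1.180 V.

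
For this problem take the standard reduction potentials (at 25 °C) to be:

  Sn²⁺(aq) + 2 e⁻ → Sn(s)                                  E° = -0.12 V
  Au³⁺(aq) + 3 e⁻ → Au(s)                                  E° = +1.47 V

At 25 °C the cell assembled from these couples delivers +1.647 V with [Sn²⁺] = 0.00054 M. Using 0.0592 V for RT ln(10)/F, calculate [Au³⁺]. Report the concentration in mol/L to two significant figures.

0.0097 M

Au³⁺/Au is the cathode, Sn²⁺/Sn the anode: E°cell = +1.59 V, n = 6.
Overall reaction: 2 Au³⁺(aq) + 3 Sn(s) → 2 Au(s) + 3 Sn²⁺(aq); Q = [Sn²⁺]^3/[Au³⁺]^2.
From E = E° − (0.0592/n) log Q: log Q = (E° − E)·n/0.0592 = (+1.59 − (+1.647))·6/0.0592 = -5.7770.
So 2·log[Au³⁺] = 3·log(0.00054) − log Q = -9.8028 − (-5.7770) = -4.0258; log[Au³⁺] = -4.0258 / 2 = -2.0129; [Au³⁺] = 10^(-2.0129) ≈ 0.0097 M.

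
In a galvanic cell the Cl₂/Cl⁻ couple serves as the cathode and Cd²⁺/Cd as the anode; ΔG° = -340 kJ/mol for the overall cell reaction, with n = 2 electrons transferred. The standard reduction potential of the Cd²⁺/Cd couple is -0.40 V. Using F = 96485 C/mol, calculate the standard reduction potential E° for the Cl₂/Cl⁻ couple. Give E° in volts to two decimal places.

E°cell = −ΔG°/(nF) = −(-340×10³)/((2)(96485)) = +1.762 V.
Since Cl₂/Cl⁻ is the cathode and Cd²⁺/Cd the anode, E°cell = E°(Cl₂/Cl⁻) − E°(Cd²⁺/Cd).
So E°(Cl₂/Cl⁻) = E°cell + E°(Cd²⁺/Cd) = +1.762 + (-0.40) = +1.36 V.

+1.36 V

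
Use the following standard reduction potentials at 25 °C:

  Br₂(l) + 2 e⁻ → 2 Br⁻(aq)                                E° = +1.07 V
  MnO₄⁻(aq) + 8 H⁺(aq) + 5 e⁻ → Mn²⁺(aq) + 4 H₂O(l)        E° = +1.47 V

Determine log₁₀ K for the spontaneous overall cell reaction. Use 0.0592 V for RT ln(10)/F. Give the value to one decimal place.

67.6

Cathode: MnO₄⁻/Mn²⁺; anode: Br₂/Br⁻. E°cell = +0.40 V, n = 10.
log K = nE°cell / 0.0592 = (10)(+0.40) / 0.0592 = 67.6.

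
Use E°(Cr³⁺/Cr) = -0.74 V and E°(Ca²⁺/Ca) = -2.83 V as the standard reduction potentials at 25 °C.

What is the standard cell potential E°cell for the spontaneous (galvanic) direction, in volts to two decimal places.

The Cr³⁺/Cr couple has the higher reduction potential, so it is the cathode; Ca²⁺/Ca is oxidised at the anode.
E°cell = E°(cathode) − E°(anode) = (-0.74) − (-2.83) = +2.09 V.

+2.09 V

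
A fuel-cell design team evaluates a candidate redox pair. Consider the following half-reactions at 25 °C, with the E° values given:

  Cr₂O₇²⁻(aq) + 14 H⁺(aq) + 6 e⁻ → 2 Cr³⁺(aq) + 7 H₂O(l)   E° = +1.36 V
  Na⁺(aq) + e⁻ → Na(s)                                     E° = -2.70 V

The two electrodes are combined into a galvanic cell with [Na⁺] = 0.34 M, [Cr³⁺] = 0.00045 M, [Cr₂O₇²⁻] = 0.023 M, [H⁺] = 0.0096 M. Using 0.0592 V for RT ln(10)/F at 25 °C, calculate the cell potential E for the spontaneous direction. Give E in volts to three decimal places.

Cr₂O₇²⁻/Cr³⁺ is the cathode (higher E°), Na⁺/Na the anode: E°cell = +1.36 − (-2.70) = +4.06 V, n = 6.
Overall: Cr₂O₇²⁻(aq) + 14 H⁺(aq) + 6 Na(s) → 2 Cr³⁺(aq) + 7 H₂O(l) + 6 Na⁺(aq)
Q = [Cr³⁺]^2·[Na⁺]^6 / ([Cr₂O₇²⁻]·[H⁺]^14); log Q = 20.382.
E = E° − (0.0592/n) log Q = +4.06 − (0.0592/6)(20.382) = +3.859 V.

+3.859 V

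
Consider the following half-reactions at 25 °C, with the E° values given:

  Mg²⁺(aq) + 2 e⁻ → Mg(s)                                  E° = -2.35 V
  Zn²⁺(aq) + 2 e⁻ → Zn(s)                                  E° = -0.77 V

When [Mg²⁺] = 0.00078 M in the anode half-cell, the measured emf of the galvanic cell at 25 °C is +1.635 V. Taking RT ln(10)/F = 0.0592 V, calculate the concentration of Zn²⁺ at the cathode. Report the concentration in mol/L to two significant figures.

0.056 M

Zn²⁺/Zn is the cathode, Mg²⁺/Mg the anode: E°cell = +1.58 V, n = 2.
Overall reaction: Zn²⁺(aq) + Mg(s) → Zn(s) + Mg²⁺(aq); Q = [Mg²⁺]^1/[Zn²⁺]^1.
From E = E° − (0.0592/n) log Q: log Q = (E° − E)·n/0.0592 = (+1.58 − (+1.635))·2/0.0592 = -1.8581.
So 1·log[Zn²⁺] = 1·log(0.00078) − log Q = -3.1079 − (-1.8581) = -1.2498; [Zn²⁺] = 10^(-1.2498) ≈ 0.056 M.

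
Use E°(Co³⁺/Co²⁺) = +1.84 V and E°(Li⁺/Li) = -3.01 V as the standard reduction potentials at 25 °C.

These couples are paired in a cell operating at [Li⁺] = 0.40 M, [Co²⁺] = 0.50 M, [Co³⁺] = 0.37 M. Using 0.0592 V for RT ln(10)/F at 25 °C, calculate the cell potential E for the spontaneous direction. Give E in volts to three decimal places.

+4.866 V

Co³⁺/Co²⁺ is the cathode (higher E°), Li⁺/Li the anode: E°cell = +1.84 − (-3.01) = +4.85 V, n = 1.
Overall: Co³⁺(aq) + Li(s) → Co²⁺(aq) + Li⁺(aq)
Q = [Co²⁺]·[Li⁺] / ([Co³⁺]); log Q = -0.267.
E = E° − (0.0592/n) log Q = +4.85 − (0.0592/1)(-0.267) = +4.866 V.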